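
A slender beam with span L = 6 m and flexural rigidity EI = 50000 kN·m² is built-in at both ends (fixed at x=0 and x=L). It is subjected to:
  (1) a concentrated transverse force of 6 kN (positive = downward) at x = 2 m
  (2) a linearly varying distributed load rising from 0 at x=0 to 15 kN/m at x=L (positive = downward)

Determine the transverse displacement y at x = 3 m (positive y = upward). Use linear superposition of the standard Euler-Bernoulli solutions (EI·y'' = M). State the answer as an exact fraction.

y(3) = -97/160000 m

Load 1 — point force P=6 kN at a=2 m (b=L-a=4):
  y_1 = -Pa²(L-x)²(3bL-(3b+a)(L-x))/(6L³EI)  [x>a] = -6·2²·(6-3)²·(3·4·6-(3·4+2)·(6-3))/(6·6³·50000) = -1/10000 m
Load 2 — triangular load w₀=15 kN/m (0→w₀ over full span):
  y_2 = -w₀x²(L-x)²(x+2L)/(120LEI) = -15·3²·(6-3)²·(3+2·6)/(120·6·50000) = -81/160000 m
Superposition: y = Σ y_i = -97/160000 m ≈ -0.000606 m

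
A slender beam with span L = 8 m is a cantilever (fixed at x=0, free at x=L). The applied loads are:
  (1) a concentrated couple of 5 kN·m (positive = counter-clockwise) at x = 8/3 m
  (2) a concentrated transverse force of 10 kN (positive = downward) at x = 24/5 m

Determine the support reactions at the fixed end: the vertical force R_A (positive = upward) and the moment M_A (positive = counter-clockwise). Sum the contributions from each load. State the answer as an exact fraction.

Load 1 — applied couple M₀=5 kN·m at a=8/3 m (b=L-a=16/3):
  R_A = 0 kN
  M_A = -M₀ = -5 kN·m
Load 2 — point force P=10 kN at a=24/5 m (b=L-a=16/5):
  R_A = P = 10 kN
  M_A = Pa = 10·(24/5) = 48 kN·m
Superposition: R_A = 10 kN, M_A = 43 kN·m

R_A = 10 kN, M_A = 43 kN·m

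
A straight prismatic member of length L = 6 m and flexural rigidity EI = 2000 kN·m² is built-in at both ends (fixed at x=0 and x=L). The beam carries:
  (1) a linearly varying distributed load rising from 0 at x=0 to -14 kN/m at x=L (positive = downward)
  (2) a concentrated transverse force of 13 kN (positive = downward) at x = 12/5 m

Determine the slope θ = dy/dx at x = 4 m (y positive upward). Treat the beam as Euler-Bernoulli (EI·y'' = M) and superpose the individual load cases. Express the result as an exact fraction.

Load 1 — triangular load w₀=-14 kN/m (0→w₀ over full span):
  θ_1 = -w₀(2x(L-x)(L-2x)(x+2L)+x²(L-x)²)/(120LEI) = -(-14)·(2·4·(6-4)·(6-2·4)·(4+2·6)+4²·(6-4)²)/(120·6·2000) = -49/11250 rad
Load 2 — point force P=13 kN at a=12/5 m (b=L-a=18/5):
  θ_2 = Pa²(L-x)(2bL-(3b+a)(L-x))/(2L³EI)  [x>a] = 13·(12/5)²·(6-4)·(2·(18/5)·6-(3·(18/5)+(12/5))·(6-4))/(2·6³·2000) = 91/31250 rad
Superposition: θ = Σ θ_i = -203/140625 rad ≈ -0.001444 rad

θ(4) = -203/140625 rad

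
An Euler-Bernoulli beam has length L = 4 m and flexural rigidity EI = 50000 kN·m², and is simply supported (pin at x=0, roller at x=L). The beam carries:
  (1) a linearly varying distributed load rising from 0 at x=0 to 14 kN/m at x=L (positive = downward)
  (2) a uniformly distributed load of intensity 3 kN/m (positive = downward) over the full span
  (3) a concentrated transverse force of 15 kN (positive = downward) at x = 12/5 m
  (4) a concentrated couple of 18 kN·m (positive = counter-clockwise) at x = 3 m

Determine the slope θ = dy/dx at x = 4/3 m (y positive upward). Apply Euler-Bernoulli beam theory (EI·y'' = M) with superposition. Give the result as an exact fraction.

θ(4/3) = -663277/1215000000 rad

Load 1 — triangular load w₀=14 kN/m (0→w₀ over full span):
  θ_1 = -w₀(7L⁴-30L²x²+15x⁴)/(360LEI) = -14·(7·4⁴-30·4²·(4/3)²+15·(4/3)⁴)/(360·4·50000) = -728/3796875 rad
Load 2 — uniform load w=3 kN/m over full span:
  θ_2 = -w(L³-6Lx²+4x³)/(24EI) = -3·(4³-6·4·(4/3)²+4·(4/3)³)/(24·50000) = -13/168750 rad
Load 3 — point force P=15 kN at a=12/5 m (b=L-a=8/5):
  θ_3 = -Pb(L²-b²-3x²)/(6LEI)  [x≤a] = -15·(8/5)·(4²-(8/5)²-3·(4/3)²)/(6·4·50000) = -38/234375 rad
Load 4 — applied couple M₀=18 kN·m at a=3 m (b=L-a=1):
  θ_4 = (M₀x²/(2L)+C₁)/EI  [x≤a] with C₁=M₀(3b²-L²)/(6L)=-39/4 = (18·(4/3)²/(2·4)+(-39/4))/50000 = -23/200000 rad
Superposition: θ = Σ θ_i = -663277/1215000000 rad ≈ -0.000546 rad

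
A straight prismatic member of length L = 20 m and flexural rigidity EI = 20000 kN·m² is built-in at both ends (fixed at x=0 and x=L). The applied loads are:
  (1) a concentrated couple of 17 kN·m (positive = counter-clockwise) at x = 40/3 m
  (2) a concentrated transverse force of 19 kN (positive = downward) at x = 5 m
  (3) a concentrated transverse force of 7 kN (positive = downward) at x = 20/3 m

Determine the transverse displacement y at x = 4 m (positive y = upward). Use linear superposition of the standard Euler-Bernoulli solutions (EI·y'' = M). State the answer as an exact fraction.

Load 1 — applied couple M₀=17 kN·m at a=40/3 m (b=L-a=20/3):
  y_1 = (R_Ax³/6 - M_Ax²/2)/EI  [x≤a] with R_A=17/15, M_A=17/3 = ((17/15)·4³/6 - (17/3)·4²/2)/20000 = -187/112500 m
Load 2 — point force P=19 kN at a=5 m (b=L-a=15):
  y_2 = -Pb²x²(3aL-(3a+b)x)/(6L³EI)  [x≤a] = -19·15²·4²·(3·5·20-(3·5+15)·4)/(6·20³·20000) = -513/40000 m
Load 3 — point force P=7 kN at a=20/3 m (b=L-a=40/3):
  y_3 = -Pb²x²(3aL-(3a+b)x)/(6L³EI)  [x≤a] = -7·(40/3)²·4²·(3·(20/3)·20-(3·(20/3)+(40/3))·4)/(6·20³·20000) = -56/10125 m
Superposition: y = Σ y_i = -324293/16200000 m ≈ -0.020018 m

y(4) = -324293/16200000 m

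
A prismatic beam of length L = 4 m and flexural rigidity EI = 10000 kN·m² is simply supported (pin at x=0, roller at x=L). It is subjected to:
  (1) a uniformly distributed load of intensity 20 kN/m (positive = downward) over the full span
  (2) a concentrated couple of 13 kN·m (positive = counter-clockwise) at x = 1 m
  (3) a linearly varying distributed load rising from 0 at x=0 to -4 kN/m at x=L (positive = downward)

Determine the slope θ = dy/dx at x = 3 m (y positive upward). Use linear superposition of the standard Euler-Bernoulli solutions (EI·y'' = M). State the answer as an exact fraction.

Load 1 — uniform load w=20 kN/m over full span:
  θ_1 = -w(L³-6Lx²+4x³)/(24EI) = -20·(4³-6·4·3²+4·3³)/(24·10000) = 11/3000 rad
Load 2 — applied couple M₀=13 kN·m at a=1 m (b=L-a=3):
  θ_2 = (M₀x²/(2L)-M₀(x-a)+C₁)/EI  [x>a] with C₁=M₀(3b²-L²)/(6L)=143/24 = (13·3²/(2·4)-13·(3-1)+(143/24))/10000 = -13/24000 rad
Load 3 — triangular load w₀=-4 kN/m (0→w₀ over full span):
  θ_3 = -w₀(7L⁴-30L²x²+15x⁴)/(360LEI) = -(-4)·(7·4⁴-30·4²·3²+15·3⁴)/(360·4·10000) = -1313/3600000 rad
Superposition: θ = Σ θ_i = 9937/3600000 rad ≈ 0.002760 rad

θ(3) = 9937/3600000 rad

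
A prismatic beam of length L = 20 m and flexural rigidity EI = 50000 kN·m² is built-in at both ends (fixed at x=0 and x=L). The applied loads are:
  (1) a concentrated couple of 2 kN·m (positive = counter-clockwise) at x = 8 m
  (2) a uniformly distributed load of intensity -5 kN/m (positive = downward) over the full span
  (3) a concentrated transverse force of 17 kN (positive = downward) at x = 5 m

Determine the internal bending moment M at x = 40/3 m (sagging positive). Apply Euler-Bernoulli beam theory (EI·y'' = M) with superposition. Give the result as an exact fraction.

Load 1 — applied couple M₀=2 kN·m at a=8 m (b=L-a=12):
  M_1 = R_Ax - M_A - M₀  [x>a] with R_A=18/125, M_A=6/25 = (18/125)·(40/3) - (6/25) - 2 = -8/25 kN·m
Load 2 — uniform load w=-5 kN/m over full span:
  M_2 = wLx/2 - wL²/12 - wx²/2 = (-5)·20·(40/3)/2 - (-5)·20²/12 - (-5)·(40/3)²/2 = -500/9 kN·m
Load 3 — point force P=17 kN at a=5 m (b=L-a=15):
  M_3 = Pa²(a+3b)(L-x)/L³ - Pa²b/L²  [x>a] = 17·5²·(5+3·15)·(20-(40/3))/20³ - 17·5²·15/20² = 85/48 kN·m
Superposition: M = Σ M_i = -194777/3600 kN·m ≈ -54.104722 kN·m

M(40/3) = -194777/3600 kN·m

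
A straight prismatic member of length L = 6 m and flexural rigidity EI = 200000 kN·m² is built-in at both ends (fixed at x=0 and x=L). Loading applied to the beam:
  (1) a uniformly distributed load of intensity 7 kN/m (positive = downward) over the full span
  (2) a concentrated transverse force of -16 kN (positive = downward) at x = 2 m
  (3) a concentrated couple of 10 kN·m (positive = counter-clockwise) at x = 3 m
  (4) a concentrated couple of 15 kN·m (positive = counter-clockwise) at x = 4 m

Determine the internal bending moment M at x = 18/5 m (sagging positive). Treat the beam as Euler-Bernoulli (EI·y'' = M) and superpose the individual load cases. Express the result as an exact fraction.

M(18/5) = 4453/450 kN·m

Load 1 — uniform load w=7 kN/m over full span:
  M_1 = wLx/2 - wL²/12 - wx²/2 = 7·6·(18/5)/2 - 7·6²/12 - 7·(18/5)²/2 = 231/25 kN·m
Load 2 — point force P=-16 kN at a=2 m (b=L-a=4):
  M_2 = Pa²(a+3b)(L-x)/L³ - Pa²b/L²  [x>a] = (-16)·2²·(2+3·4)·(6-(18/5))/6³ - (-16)·2²·4/6² = -128/45 kN·m
Load 3 — applied couple M₀=10 kN·m at a=3 m (b=L-a=3):
  M_3 = R_Ax - M_A - M₀  [x>a] with R_A=5/2, M_A=5/2 = (5/2)·(18/5) - (5/2) - 10 = -7/2 kN·m
Load 4 — applied couple M₀=15 kN·m at a=4 m (b=L-a=2):
  M_4 = R_Ax - M_A  [x≤a] with R_A=10/3, M_A=5 = (10/3)·(18/5) - 5 = 7 kN·m
Superposition: M = Σ M_i = 4453/450 kN·m ≈ 9.895556 kN·m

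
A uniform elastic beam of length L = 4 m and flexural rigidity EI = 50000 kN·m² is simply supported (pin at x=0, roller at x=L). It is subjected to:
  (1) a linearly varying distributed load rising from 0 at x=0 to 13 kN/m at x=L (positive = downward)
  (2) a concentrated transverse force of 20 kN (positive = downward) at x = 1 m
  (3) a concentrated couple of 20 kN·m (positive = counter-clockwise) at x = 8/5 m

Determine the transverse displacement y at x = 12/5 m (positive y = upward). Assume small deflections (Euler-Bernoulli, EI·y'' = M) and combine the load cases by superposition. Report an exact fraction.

Load 1 — triangular load w₀=13 kN/m (0→w₀ over full span):
  y_1 = -w₀x(7L⁴-10L²x²+3x⁴)/(360LEI) = -13·(12/5)·(7·4⁴-10·4²·(12/5)²+3·(12/5)⁴)/(360·4·50000) = -61568/146484375 m
Load 2 — point force P=20 kN at a=1 m (b=L-a=3):
  y_2 = -Pa(L-x)(2Lx-a²-x²)/(6LEI)  [x>a] = -20·1·(4-(12/5))·(2·4·(12/5)-1²-(12/5)²)/(6·4·50000) = -311/937500 m
Load 3 — applied couple M₀=20 kN·m at a=8/5 m (b=L-a=12/5):
  y_3 = (M₀x³/(6L)-M₀(x-a)²/2+C₁x)/EI  [x>a] with C₁=M₀(3b²-L²)/(6L)=16/15 = (20·(12/5)³/(6·4)-20·((12/5)-(8/5))²/2+(16/15)·(12/5))/50000 = 12/78125 m
Superposition: y = Σ y_i = -350647/585937500 m ≈ -0.000598 m

y(12/5) = -350647/585937500 m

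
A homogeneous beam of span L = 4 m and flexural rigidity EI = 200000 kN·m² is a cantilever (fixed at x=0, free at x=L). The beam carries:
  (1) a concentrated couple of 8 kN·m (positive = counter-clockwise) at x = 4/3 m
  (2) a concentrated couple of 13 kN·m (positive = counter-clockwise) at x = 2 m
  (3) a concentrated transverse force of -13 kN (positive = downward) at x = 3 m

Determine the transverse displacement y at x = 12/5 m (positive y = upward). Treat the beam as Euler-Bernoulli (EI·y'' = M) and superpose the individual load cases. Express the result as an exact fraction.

y(12/5) = 77207/112500000 m

Load 1 — applied couple M₀=8 kN·m at a=4/3 m (b=L-a=8/3):
  y_1 = M₀a(2x-a)/(2EI)  [x>a] = 8·(4/3)·(2·(12/5)-(4/3))/(2·200000) = 13/140625 m
Load 2 — applied couple M₀=13 kN·m at a=2 m (b=L-a=2):
  y_2 = M₀a(2x-a)/(2EI)  [x>a] = 13·2·(2·(12/5)-2)/(2·200000) = 91/500000 m
Load 3 — point force P=-13 kN at a=3 m (b=L-a=1):
  y_3 = -Px²(3a-x)/(6EI)  [x≤a] = -(-13)·(12/5)²·(3·3-(12/5))/(6·200000) = 1287/3125000 m
Superposition: y = Σ y_i = 77207/112500000 m ≈ 0.000686 m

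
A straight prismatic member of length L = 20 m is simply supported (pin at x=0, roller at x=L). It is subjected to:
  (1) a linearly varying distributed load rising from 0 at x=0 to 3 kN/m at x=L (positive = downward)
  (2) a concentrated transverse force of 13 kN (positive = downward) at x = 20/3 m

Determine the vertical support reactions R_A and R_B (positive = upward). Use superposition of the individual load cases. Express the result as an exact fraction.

R_A = 56/3 kN, R_B = 73/3 kN

Load 1 — triangular load w₀=3 kN/m (0→w₀ over full span):
  R_A = w₀L/6 = 3·20/6 = 10 kN
  R_B = w₀L/3 = 3·20/3 = 20 kN
Load 2 — point force P=13 kN at a=20/3 m (b=L-a=40/3):
  R_A = Pb/L = 13·(40/3)/20 = 26/3 kN
  R_B = Pa/L = 13·(20/3)/20 = 13/3 kN
Superposition: R_A = 56/3 kN, R_B = 73/3 kN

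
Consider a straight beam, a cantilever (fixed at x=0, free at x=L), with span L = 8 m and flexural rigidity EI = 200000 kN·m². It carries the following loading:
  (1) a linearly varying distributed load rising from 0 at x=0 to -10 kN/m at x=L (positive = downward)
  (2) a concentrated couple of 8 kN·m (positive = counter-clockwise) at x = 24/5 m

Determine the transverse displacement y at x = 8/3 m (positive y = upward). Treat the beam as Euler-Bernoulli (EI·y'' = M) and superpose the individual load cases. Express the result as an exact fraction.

y(8/3) = 1508/455625 m

Load 1 — triangular load w₀=-10 kN/m (0→w₀ over full span):
  y_1 = (w₀Lx³/12-w₀L²x²/6-w₀x⁵/(120L))/EI = ((-10)·8·(8/3)³/12-(-10)·8²·(8/3)²/6-(-10)·(8/3)⁵/(120·8))/200000 = 7216/2278125 m
Load 2 — applied couple M₀=8 kN·m at a=24/5 m (b=L-a=16/5):
  y_2 = M₀x²/(2EI)  [x≤a] = 8·(8/3)²/(2·200000) = 4/28125 m
Superposition: y = Σ y_i = 1508/455625 m ≈ 0.003310 m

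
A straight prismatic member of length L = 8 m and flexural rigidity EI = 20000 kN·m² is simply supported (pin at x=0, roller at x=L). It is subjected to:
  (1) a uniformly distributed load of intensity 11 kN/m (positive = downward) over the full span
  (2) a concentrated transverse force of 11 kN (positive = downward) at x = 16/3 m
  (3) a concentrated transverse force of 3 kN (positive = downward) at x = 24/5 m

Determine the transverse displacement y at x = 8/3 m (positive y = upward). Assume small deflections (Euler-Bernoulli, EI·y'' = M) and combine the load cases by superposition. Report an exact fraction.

Load 1 — uniform load w=11 kN/m over full span:
  y_1 = -wx(L³-2Lx²+x³)/(24EI) = -11·(8/3)·(8³-2·8·(8/3)²+(8/3)³)/(24·20000) = -3872/151875 m
Load 2 — point force P=11 kN at a=16/3 m (b=L-a=8/3):
  y_2 = -Pbx(L²-b²-x²)/(6LEI)  [x≤a] = -11·(8/3)·(8/3)·(8²-(8/3)²-(8/3)²)/(6·8·20000) = -616/151875 m
Load 3 — point force P=3 kN at a=24/5 m (b=L-a=16/5):
  y_3 = -Pbx(L²-b²-x²)/(6LEI)  [x≤a] = -3·(16/5)·(8/3)·(8²-(16/5)²-(8/3)²)/(6·8·20000) = -2624/2109375 m
Superposition: y = Σ y_i = -194872/6328125 m ≈ -0.030795 m

y(8/3) = -194872/6328125 m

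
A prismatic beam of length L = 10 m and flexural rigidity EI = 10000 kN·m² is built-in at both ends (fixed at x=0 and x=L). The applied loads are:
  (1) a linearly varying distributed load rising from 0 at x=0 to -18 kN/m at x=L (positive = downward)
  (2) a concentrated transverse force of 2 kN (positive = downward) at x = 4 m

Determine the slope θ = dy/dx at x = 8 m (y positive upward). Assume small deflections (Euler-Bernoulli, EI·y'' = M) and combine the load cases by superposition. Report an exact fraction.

θ(8) = -581/78125 rad

Load 1 — triangular load w₀=-18 kN/m (0→w₀ over full span):
  θ_1 = -w₀(2x(L-x)(L-2x)(x+2L)+x²(L-x)²)/(120LEI) = -(-18)·(2·8·(10-8)·(10-2·8)·(8+2·10)+8²·(10-8)²)/(120·10·10000) = -24/3125 rad
Load 2 — point force P=2 kN at a=4 m (b=L-a=6):
  θ_2 = Pa²(L-x)(2bL-(3b+a)(L-x))/(2L³EI)  [x>a] = 2·4²·(10-8)·(2·6·10-(3·6+4)·(10-8))/(2·10³·10000) = 19/78125 rad
Superposition: θ = Σ θ_i = -581/78125 rad ≈ -0.007437 rad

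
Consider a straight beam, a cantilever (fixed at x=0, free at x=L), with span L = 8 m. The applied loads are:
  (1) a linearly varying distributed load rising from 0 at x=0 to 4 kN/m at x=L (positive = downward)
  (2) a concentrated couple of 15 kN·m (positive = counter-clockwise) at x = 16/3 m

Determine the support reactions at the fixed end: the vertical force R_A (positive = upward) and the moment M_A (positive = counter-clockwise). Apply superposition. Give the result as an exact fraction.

Load 1 — triangular load w₀=4 kN/m (0→w₀ over full span):
  R_A = w₀L/2 = 4·8/2 = 16 kN
  M_A = w₀L²/3 = 4·8²/3 = 256/3 kN·m
Load 2 — applied couple M₀=15 kN·m at a=16/3 m (b=L-a=8/3):
  R_A = 0 kN
  M_A = -M₀ = -15 kN·m
Superposition: R_A = 16 kN, M_A = 211/3 kN·m

R_A = 16 kN, M_A = 211/3 kN·m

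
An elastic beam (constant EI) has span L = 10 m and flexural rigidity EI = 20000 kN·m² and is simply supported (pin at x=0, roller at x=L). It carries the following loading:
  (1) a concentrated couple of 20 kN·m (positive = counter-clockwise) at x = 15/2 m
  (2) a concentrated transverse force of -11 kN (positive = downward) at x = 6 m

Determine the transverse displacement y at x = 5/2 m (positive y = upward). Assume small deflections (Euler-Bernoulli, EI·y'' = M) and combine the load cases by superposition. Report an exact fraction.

Load 1 — applied couple M₀=20 kN·m at a=15/2 m (b=L-a=5/2):
  y_1 = (M₀x³/(6L)+C₁x)/EI  [x≤a] with C₁=M₀(3b²-L²)/(6L)=-325/12 = (20·(5/2)³/(6·10)+(-325/12)·(5/2))/20000 = -1/320 m
Load 2 — point force P=-11 kN at a=6 m (b=L-a=4):
  y_2 = -Pbx(L²-b²-x²)/(6LEI)  [x≤a] = -(-11)·4·(5/2)·(10²-4²-(5/2)²)/(6·10·20000) = 3421/480000 m
Superposition: y = Σ y_i = 1921/480000 m ≈ 0.004002 m

y(5/2) = 1921/480000 m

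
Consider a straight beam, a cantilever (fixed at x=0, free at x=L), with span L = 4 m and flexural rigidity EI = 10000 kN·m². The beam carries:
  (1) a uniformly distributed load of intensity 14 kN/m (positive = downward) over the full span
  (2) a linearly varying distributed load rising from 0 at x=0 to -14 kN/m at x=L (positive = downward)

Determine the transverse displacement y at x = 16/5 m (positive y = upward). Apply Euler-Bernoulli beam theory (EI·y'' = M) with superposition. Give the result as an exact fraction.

y(16/5) = -262528/29296875 m

Load 1 — uniform load w=14 kN/m over full span:
  y_1 = -wx²(x²-4Lx+6L²)/(24EI) = -14·(16/5)²·((16/5)²-4·4·(16/5)+6·4²)/(24·10000) = -38528/1171875 m
Load 2 — triangular load w₀=-14 kN/m (0→w₀ over full span):
  y_2 = (w₀Lx³/12-w₀L²x²/6-w₀x⁵/(120L))/EI = ((-14)·4·(16/5)³/12-(-14)·4²·(16/5)²/6-(-14)·(16/5)⁵/(120·4))/10000 = 700672/29296875 m
Superposition: y = Σ y_i = -262528/29296875 m ≈ -0.008961 m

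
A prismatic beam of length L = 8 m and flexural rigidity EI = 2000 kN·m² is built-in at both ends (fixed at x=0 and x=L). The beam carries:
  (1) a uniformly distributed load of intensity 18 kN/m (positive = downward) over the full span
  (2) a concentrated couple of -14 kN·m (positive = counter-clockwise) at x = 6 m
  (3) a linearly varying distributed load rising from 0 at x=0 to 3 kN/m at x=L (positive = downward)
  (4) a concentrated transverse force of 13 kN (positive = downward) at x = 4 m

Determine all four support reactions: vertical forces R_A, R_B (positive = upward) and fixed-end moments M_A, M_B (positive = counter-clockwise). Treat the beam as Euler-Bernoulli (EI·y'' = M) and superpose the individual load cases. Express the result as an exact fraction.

R_A = 12821/160 kN, M_A = 4441/40 kN·m, R_B = 14219/160 kN, M_B = -4639/40 kN·m

Load 1 — uniform load w=18 kN/m over full span:
  R_A = wL/2 = 18·8/2 = 72 kN
  M_A = wL²/12 = 18·8²/12 = 96 kN·m
  R_B = wL/2 = 18·8/2 = 72 kN
  M_B = -wL²/12 = -18·8²/12 = -96 kN·m
Load 2 — applied couple M₀=-14 kN·m at a=6 m (b=L-a=2):
  R_A = 6M₀ab/L³ = 6·(-14)·6·2/8³ = -63/32 kN
  M_A = M₀b(2a-b)/L² = (-14)·2·(2·6-2)/8² = -35/8 kN·m
  R_B = -6M₀ab/L³ = -6·(-14)·6·2/8³ = 63/32 kN
  M_B = M₀a(2b-a)/L² = (-14)·6·(2·2-6)/8² = 21/8 kN·m
Load 3 — triangular load w₀=3 kN/m (0→w₀ over full span):
  R_A = 3w₀L/20 = 3·3·8/20 = 18/5 kN
  M_A = w₀L²/30 = 3·8²/30 = 32/5 kN·m
  R_B = 7w₀L/20 = 7·3·8/20 = 42/5 kN
  M_B = -w₀L²/20 = -3·8²/20 = -48/5 kN·m
Load 4 — point force P=13 kN at a=4 m (b=L-a=4):
  R_A = Pb²(3a+b)/L³ = 13·4²·(3·4+4)/8³ = 13/2 kN
  M_A = Pab²/L² = 13·4·4²/8² = 13 kN·m
  R_B = Pa²(a+3b)/L³ = 13·4²·(4+3·4)/8³ = 13/2 kN
  M_B = -Pa²b/L² = -13·4²·4/8² = -13 kN·m
Superposition: R_A = 12821/160 kN, M_A = 4441/40 kN·m, R_B = 14219/160 kN, M_B = -4639/40 kN·m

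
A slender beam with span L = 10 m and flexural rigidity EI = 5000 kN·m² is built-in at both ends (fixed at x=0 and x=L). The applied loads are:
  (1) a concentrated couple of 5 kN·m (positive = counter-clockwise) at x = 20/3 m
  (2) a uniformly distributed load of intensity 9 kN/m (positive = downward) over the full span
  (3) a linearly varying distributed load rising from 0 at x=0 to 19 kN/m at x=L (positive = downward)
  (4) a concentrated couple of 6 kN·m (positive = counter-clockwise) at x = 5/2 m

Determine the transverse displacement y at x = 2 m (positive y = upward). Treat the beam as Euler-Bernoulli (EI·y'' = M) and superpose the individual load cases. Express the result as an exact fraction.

y(2) = -166021/4500000 m

Load 1 — applied couple M₀=5 kN·m at a=20/3 m (b=L-a=10/3):
  y_1 = (R_Ax³/6 - M_Ax²/2)/EI  [x≤a] with R_A=2/3, M_A=5/3 = ((2/3)·2³/6 - (5/3)·2²/2)/5000 = -11/22500 m
Load 2 — uniform load w=9 kN/m over full span:
  y_2 = -wx²(L-x)²/(24EI) = -9·2²·(10-2)²/(24·5000) = -12/625 m
Load 3 — triangular load w₀=19 kN/m (0→w₀ over full span):
  y_3 = -w₀x²(L-x)²(x+2L)/(120LEI) = -19·2²·(10-2)²·(2+2·10)/(120·10·5000) = -836/46875 m
Load 4 — applied couple M₀=6 kN·m at a=5/2 m (b=L-a=15/2):
  y_4 = (R_Ax³/6 - M_Ax²/2)/EI  [x≤a] with R_A=27/40, M_A=-9/8 = ((27/40)·2³/6 - (-9/8)·2²/2)/5000 = 63/100000 m
Superposition: y = Σ y_i = -166021/4500000 m ≈ -0.036894 m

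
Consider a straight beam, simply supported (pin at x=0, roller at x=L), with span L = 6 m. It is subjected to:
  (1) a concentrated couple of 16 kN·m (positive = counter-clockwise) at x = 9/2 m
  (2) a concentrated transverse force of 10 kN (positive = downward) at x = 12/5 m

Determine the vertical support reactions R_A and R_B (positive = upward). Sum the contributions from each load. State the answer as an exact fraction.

R_A = 26/3 kN, R_B = 4/3 kN

Load 1 — applied couple M₀=16 kN·m at a=9/2 m (b=L-a=3/2):
  R_A = M₀/L = 16/6 = 8/3 kN
  R_B = -M₀/L = -16/6 = -8/3 kN
Load 2 — point force P=10 kN at a=12/5 m (b=L-a=18/5):
  R_A = Pb/L = 10·(18/5)/6 = 6 kN
  R_B = Pa/L = 10·(12/5)/6 = 4 kN
Superposition: R_A = 26/3 kN, R_B = 4/3 kN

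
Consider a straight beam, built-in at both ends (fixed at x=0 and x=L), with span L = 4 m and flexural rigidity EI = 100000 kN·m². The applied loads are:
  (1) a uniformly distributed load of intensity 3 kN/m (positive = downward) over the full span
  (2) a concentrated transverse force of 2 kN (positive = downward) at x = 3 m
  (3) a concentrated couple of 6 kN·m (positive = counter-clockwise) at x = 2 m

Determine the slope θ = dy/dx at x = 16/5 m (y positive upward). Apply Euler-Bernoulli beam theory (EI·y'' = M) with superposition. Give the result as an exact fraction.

θ(16/5) = 177/12500000 rad

Load 1 — uniform load w=3 kN/m over full span:
  θ_1 = -wx(L-x)(L-2x)/(12EI) = -3·(16/5)·(4-(16/5))·(4-2·(16/5))/(12·100000) = 6/390625 rad
Load 2 — point force P=2 kN at a=3 m (b=L-a=1):
  θ_2 = Pa²(L-x)(2bL-(3b+a)(L-x))/(2L³EI)  [x>a] = 2·3²·(4-(16/5))·(2·1·4-(3·1+3)·(4-(16/5)))/(2·4³·100000) = 9/2500000 rad
Load 3 — applied couple M₀=6 kN·m at a=2 m (b=L-a=2):
  θ_3 = (R_Ax²/2 - M_Ax - M₀(x-a))/EI  [x>a] with R_A=9/4, M_A=3/2 = ((9/4)·(16/5)²/2 - (3/2)·(16/5) - 6·((16/5)-2))/100000 = -3/625000 rad
Superposition: θ = Σ θ_i = 177/12500000 rad ≈ 0.000014 rad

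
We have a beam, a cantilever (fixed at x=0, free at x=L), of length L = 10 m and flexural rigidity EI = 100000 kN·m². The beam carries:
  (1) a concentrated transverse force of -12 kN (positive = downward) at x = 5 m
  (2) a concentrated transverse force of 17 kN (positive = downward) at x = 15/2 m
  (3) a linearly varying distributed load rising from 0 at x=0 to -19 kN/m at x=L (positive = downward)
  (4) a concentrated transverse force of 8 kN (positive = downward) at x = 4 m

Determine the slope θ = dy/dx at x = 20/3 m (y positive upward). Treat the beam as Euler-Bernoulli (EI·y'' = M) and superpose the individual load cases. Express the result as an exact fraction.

Load 1 — point force P=-12 kN at a=5 m (b=L-a=5):
  θ_1 = -Pa²/(2EI)  [x>a] = -(-12)·5²/(2·100000) = 3/2000 rad
Load 2 — point force P=17 kN at a=15/2 m (b=L-a=5/2):
  θ_2 = -Px(2a-x)/(2EI)  [x≤a] = -17·(20/3)·(2·(15/2)-(20/3))/(2·100000) = -17/3600 rad
Load 3 — triangular load w₀=-19 kN/m (0→w₀ over full span):
  θ_3 = (w₀Lx²/4-w₀L²x/3-w₀x⁴/(24L))/EI = ((-19)·10·(20/3)²/4-(-19)·10²·(20/3)/3-(-19)·(20/3)⁴/(24·10))/100000 = 551/24300 rad
Load 4 — point force P=8 kN at a=4 m (b=L-a=6):
  θ_4 = -Pa²/(2EI)  [x>a] = -8·4²/(2·100000) = -2/3125 rad
Superposition: θ = Σ θ_i = 114287/6075000 rad ≈ 0.018813 rad

θ(20/3) = 114287/6075000 rad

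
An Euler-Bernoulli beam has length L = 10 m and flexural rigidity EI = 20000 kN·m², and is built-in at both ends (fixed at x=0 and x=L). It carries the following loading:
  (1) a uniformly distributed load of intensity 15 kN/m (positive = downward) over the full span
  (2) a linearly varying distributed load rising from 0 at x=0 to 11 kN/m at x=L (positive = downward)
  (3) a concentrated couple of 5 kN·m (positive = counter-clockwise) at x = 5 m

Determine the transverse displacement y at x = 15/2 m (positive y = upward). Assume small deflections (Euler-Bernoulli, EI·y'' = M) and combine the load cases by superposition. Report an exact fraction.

y(15/2) = -251/16384 m

Load 1 — uniform load w=15 kN/m over full span:
  y_1 = -wx²(L-x)²/(24EI) = -15·(15/2)²·(10-(15/2))²/(24·20000) = -45/4096 m
Load 2 — triangular load w₀=11 kN/m (0→w₀ over full span):
  y_2 = -w₀x²(L-x)²(x+2L)/(120LEI) = -11·(15/2)²·(10-(15/2))²·((15/2)+2·10)/(120·10·20000) = -363/81920 m
Load 3 — applied couple M₀=5 kN·m at a=5 m (b=L-a=5):
  y_3 = (R_Ax³/6 - M_Ax²/2 - M₀(x-a)²/2)/EI  [x>a] with R_A=3/4, M_A=5/4 = ((3/4)·(15/2)³/6 - (5/4)·(15/2)²/2 - 5·((15/2)-5)²/2)/20000 = 1/10240 m
Superposition: y = Σ y_i = -251/16384 m ≈ -0.015320 m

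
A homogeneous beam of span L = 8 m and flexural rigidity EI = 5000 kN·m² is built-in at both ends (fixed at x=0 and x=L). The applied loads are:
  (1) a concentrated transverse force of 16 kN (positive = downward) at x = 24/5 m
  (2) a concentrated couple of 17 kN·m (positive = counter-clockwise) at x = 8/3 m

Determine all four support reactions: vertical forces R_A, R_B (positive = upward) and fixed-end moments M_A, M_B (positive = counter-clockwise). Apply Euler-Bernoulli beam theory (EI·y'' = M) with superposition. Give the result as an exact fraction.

Load 1 — point force P=16 kN at a=24/5 m (b=L-a=16/5):
  R_A = Pb²(3a+b)/L³ = 16·(16/5)²·(3·(24/5)+(16/5))/8³ = 704/125 kN
  M_A = Pab²/L² = 16·(24/5)·(16/5)²/8² = 1536/125 kN·m
  R_B = Pa²(a+3b)/L³ = 16·(24/5)²·((24/5)+3·(16/5))/8³ = 1296/125 kN
  M_B = -Pa²b/L² = -16·(24/5)²·(16/5)/8² = -2304/125 kN·m
Load 2 — applied couple M₀=17 kN·m at a=8/3 m (b=L-a=16/3):
  R_A = 6M₀ab/L³ = 6·17·(8/3)·(16/3)/8³ = 17/6 kN
  M_A = M₀b(2a-b)/L² = 17·(16/3)·(2·(8/3)-(16/3))/8² = 0 kN·m
  R_B = -6M₀ab/L³ = -6·17·(8/3)·(16/3)/8³ = -17/6 kN
  M_B = M₀a(2b-a)/L² = 17·(8/3)·(2·(16/3)-(8/3))/8² = 17/3 kN·m
Superposition: R_A = 6349/750 kN, M_A = 1536/125 kN·m, R_B = 5651/750 kN, M_B = -4787/375 kN·m

R_A = 6349/750 kN, M_A = 1536/125 kN·m, R_B = 5651/750 kN, M_B = -4787/375 kN·m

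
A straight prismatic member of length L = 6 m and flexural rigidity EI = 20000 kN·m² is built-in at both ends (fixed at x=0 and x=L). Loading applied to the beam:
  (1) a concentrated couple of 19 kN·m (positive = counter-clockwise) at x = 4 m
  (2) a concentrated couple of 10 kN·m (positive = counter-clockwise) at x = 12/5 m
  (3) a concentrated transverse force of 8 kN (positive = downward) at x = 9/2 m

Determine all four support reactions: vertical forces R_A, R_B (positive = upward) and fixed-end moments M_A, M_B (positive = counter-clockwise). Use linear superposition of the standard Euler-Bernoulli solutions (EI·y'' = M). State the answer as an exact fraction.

Load 1 — applied couple M₀=19 kN·m at a=4 m (b=L-a=2):
  R_A = 6M₀ab/L³ = 6·19·4·2/6³ = 38/9 kN
  M_A = M₀b(2a-b)/L² = 19·2·(2·4-2)/6² = 19/3 kN·m
  R_B = -6M₀ab/L³ = -6·19·4·2/6³ = -38/9 kN
  M_B = M₀a(2b-a)/L² = 19·4·(2·2-4)/6² = 0 kN·m
Load 2 — applied couple M₀=10 kN·m at a=12/5 m (b=L-a=18/5):
  R_A = 6M₀ab/L³ = 6·10·(12/5)·(18/5)/6³ = 12/5 kN
  M_A = M₀b(2a-b)/L² = 10·(18/5)·(2·(12/5)-(18/5))/6² = 6/5 kN·m
  R_B = -6M₀ab/L³ = -6·10·(12/5)·(18/5)/6³ = -12/5 kN
  M_B = M₀a(2b-a)/L² = 10·(12/5)·(2·(18/5)-(12/5))/6² = 16/5 kN·m
Load 3 — point force P=8 kN at a=9/2 m (b=L-a=3/2):
  R_A = Pb²(3a+b)/L³ = 8·(3/2)²·(3·(9/2)+(3/2))/6³ = 5/4 kN
  M_A = Pab²/L² = 8·(9/2)·(3/2)²/6² = 9/4 kN·m
  R_B = Pa²(a+3b)/L³ = 8·(9/2)²·((9/2)+3·(3/2))/6³ = 27/4 kN
  M_B = -Pa²b/L² = -8·(9/2)²·(3/2)/6² = -27/4 kN·m
Superposition: R_A = 1417/180 kN, M_A = 587/60 kN·m, R_B = 23/180 kN, M_B = -71/20 kN·m

R_A = 1417/180 kN, M_A = 587/60 kN·m, R_B = 23/180 kN, M_B = -71/20 kN·m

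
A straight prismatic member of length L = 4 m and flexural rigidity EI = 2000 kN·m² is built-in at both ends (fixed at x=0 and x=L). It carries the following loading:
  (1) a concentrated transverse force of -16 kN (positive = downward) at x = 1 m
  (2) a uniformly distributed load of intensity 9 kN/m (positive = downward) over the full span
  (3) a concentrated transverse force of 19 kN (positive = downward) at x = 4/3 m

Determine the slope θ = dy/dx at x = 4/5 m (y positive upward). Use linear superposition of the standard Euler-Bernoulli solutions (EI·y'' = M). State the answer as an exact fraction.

Load 1 — point force P=-16 kN at a=1 m (b=L-a=3):
  θ_1 = -Pb²x(2aL-(3a+b)x)/(2L³EI)  [x≤a] = -(-16)·3²·(4/5)·(2·1·4-(3·1+3)·(4/5))/(2·4³·2000) = 9/6250 rad
Load 2 — uniform load w=9 kN/m over full span:
  θ_2 = -wx(L-x)(L-2x)/(12EI) = -9·(4/5)·(4-(4/5))·(4-2·(4/5))/(12·2000) = -36/15625 rad
Load 3 — point force P=19 kN at a=4/3 m (b=L-a=8/3):
  θ_3 = -Pb²x(2aL-(3a+b)x)/(2L³EI)  [x≤a] = -19·(8/3)²·(4/5)·(2·(4/3)·4-(3·(4/3)+(8/3))·(4/5))/(2·4³·2000) = -38/16875 rad
Superposition: θ = Σ θ_i = -2629/843750 rad ≈ -0.003116 rad

θ(4/5) = -2629/843750 rad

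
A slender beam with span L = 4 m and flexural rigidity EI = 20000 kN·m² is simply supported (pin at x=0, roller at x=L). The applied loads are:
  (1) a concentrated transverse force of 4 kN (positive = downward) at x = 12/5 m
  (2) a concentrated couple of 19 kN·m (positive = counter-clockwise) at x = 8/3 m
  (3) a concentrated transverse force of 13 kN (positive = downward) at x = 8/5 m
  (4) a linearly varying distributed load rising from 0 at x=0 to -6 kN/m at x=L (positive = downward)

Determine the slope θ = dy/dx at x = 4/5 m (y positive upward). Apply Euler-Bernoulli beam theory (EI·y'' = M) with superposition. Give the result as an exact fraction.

θ(4/5) = -41063/56250000 rad

Load 1 — point force P=4 kN at a=12/5 m (b=L-a=8/5):
  θ_1 = -Pb(L²-b²-3x²)/(6LEI)  [x≤a] = -4·(8/5)·(4²-(8/5)²-3·(4/5)²)/(6·4·20000) = -12/78125 rad
Load 2 — applied couple M₀=19 kN·m at a=8/3 m (b=L-a=4/3):
  θ_2 = (M₀x²/(2L)+C₁)/EI  [x≤a] with C₁=M₀(3b²-L²)/(6L)=-76/9 = (19·(4/5)²/(2·4)+(-76/9))/20000 = -779/2250000 rad
Load 3 — point force P=13 kN at a=8/5 m (b=L-a=12/5):
  θ_3 = -Pb(L²-b²-3x²)/(6LEI)  [x≤a] = -13·(12/5)·(4²-(12/5)²-3·(4/5)²)/(6·4·20000) = -169/312500 rad
Load 4 — triangular load w₀=-6 kN/m (0→w₀ over full span):
  θ_4 = -w₀(7L⁴-30L²x²+15x⁴)/(360LEI) = -(-6)·(7·4⁴-30·4²·(4/5)²+15·(4/5)⁴)/(360·4·20000) = 364/1171875 rad
Superposition: θ = Σ θ_i = -41063/56250000 rad ≈ -0.000730 rad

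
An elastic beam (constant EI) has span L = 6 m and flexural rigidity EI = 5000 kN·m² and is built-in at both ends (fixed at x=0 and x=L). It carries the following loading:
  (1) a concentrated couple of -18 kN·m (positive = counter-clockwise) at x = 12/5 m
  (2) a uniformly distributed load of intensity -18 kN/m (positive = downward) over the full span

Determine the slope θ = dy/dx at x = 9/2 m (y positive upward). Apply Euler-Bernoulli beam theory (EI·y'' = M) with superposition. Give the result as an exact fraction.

θ(9/2) = -5319/1000000 rad

Load 1 — applied couple M₀=-18 kN·m at a=12/5 m (b=L-a=18/5):
  θ_1 = (R_Ax²/2 - M_Ax - M₀(x-a))/EI  [x>a] with R_A=-108/25, M_A=-54/25 = ((-108/25)·(9/2)²/2 - (-54/25)·(9/2) - (-18)·((9/2)-(12/5)))/5000 = 189/250000 rad
Load 2 — uniform load w=-18 kN/m over full span:
  θ_2 = -wx(L-x)(L-2x)/(12EI) = -(-18)·(9/2)·(6-(9/2))·(6-2·(9/2))/(12·5000) = -243/40000 rad
Superposition: θ = Σ θ_i = -5319/1000000 rad ≈ -0.005319 rad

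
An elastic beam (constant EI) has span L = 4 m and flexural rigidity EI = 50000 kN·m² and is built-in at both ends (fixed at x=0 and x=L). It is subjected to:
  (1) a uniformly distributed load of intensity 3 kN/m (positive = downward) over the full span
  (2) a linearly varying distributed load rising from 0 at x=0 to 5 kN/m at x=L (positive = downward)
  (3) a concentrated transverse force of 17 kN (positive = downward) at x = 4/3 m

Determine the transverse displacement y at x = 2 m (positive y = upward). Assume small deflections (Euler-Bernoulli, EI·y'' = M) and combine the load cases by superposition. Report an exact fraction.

y(2) = -637/4050000 m

Load 1 — uniform load w=3 kN/m over full span:
  y_1 = -wx²(L-x)²/(24EI) = -3·2²·(4-2)²/(24·50000) = -1/25000 m
Load 2 — triangular load w₀=5 kN/m (0→w₀ over full span):
  y_2 = -w₀x²(L-x)²(x+2L)/(120LEI) = -5·2²·(4-2)²·(2+2·4)/(120·4·50000) = -1/30000 m
Load 3 — point force P=17 kN at a=4/3 m (b=L-a=8/3):
  y_3 = -Pa²(L-x)²(3bL-(3b+a)(L-x))/(6L³EI)  [x>a] = -17·(4/3)²·(4-2)²·(3·(8/3)·4-(3·(8/3)+(4/3))·(4-2))/(6·4³·50000) = -17/202500 m
Superposition: y = Σ y_i = -637/4050000 m ≈ -0.000157 m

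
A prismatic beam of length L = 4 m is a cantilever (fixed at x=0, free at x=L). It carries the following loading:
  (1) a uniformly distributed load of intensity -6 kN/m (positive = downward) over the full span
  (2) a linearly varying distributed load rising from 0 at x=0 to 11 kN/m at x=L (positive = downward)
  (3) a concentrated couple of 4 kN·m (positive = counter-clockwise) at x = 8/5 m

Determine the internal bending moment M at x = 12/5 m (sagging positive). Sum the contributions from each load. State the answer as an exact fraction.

M(12/5) = -1696/375 kN·m

Load 1 — uniform load w=-6 kN/m over full span:
  M_1 = -w(L-x)²/2 = -(-6)·(4-(12/5))²/2 = 192/25 kN·m
Load 2 — triangular load w₀=11 kN/m (0→w₀ over full span):
  M_2 = w₀Lx/2 - w₀L²/3 - w₀x³/(6L) = 11·4·(12/5)/2 - 11·4²/3 - 11·(12/5)³/(6·4) = -4576/375 kN·m
Load 3 — applied couple M₀=4 kN·m at a=8/5 m (b=L-a=12/5):
  M_3 = 0  [x>a] = 0 kN·m
Superposition: M = Σ M_i = -1696/375 kN·m ≈ -4.522667 kN·m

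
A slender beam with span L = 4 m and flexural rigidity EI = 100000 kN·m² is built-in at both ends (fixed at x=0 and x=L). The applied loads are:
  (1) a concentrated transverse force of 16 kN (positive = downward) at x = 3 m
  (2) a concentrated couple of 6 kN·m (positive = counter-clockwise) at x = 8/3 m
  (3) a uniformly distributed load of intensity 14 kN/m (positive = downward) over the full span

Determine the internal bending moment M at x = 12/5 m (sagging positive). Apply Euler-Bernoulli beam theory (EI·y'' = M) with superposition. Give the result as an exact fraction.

M(12/5) = 1051/75 kN·m

Load 1 — point force P=16 kN at a=3 m (b=L-a=1):
  M_1 = Pb²(3a+b)x/L³ - Pab²/L²  [x≤a] = 16·1²·(3·3+1)·(12/5)/4³ - 16·3·1²/4² = 3 kN·m
Load 2 — applied couple M₀=6 kN·m at a=8/3 m (b=L-a=4/3):
  M_2 = R_Ax - M_A  [x≤a] with R_A=2, M_A=2 = 2·(12/5) - 2 = 14/5 kN·m
Load 3 — uniform load w=14 kN/m over full span:
  M_3 = wLx/2 - wL²/12 - wx²/2 = 14·4·(12/5)/2 - 14·4²/12 - 14·(12/5)²/2 = 616/75 kN·m
Superposition: M = Σ M_i = 1051/75 kN·m ≈ 14.013333 kN·m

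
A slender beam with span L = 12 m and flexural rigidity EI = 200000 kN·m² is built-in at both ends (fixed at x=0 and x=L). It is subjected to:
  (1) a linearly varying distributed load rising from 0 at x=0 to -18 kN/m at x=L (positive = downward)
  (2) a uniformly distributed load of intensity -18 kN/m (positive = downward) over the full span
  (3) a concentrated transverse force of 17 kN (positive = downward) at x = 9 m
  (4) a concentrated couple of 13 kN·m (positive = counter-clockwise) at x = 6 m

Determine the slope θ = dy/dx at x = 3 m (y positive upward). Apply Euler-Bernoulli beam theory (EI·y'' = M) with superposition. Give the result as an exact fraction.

Load 1 — triangular load w₀=-18 kN/m (0→w₀ over full span):
  θ_1 = -w₀(2x(L-x)(L-2x)(x+2L)+x²(L-x)²)/(120LEI) = -(-18)·(2·3·(12-3)·(12-2·3)·(3+2·12)+3²·(12-3)²)/(120·12·200000) = 9477/16000000 rad
Load 2 — uniform load w=-18 kN/m over full span:
  θ_2 = -wx(L-x)(L-2x)/(12EI) = -(-18)·3·(12-3)·(12-2·3)/(12·200000) = 243/200000 rad
Load 3 — point force P=17 kN at a=9 m (b=L-a=3):
  θ_3 = -Pb²x(2aL-(3a+b)x)/(2L³EI)  [x≤a] = -17·3²·3·(2·9·12-(3·9+3)·3)/(2·12³·200000) = -1071/12800000 rad
Load 4 — applied couple M₀=13 kN·m at a=6 m (b=L-a=6):
  θ_4 = (R_Ax²/2 - M_Ax)/EI  [x≤a] with R_A=13/8, M_A=13/4 = ((13/8)·3²/2 - (13/4)·3)/200000 = -39/3200000 rad
Superposition: θ = Σ θ_i = 109533/64000000 rad ≈ 0.001711 rad

θ(3) = 109533/64000000 rad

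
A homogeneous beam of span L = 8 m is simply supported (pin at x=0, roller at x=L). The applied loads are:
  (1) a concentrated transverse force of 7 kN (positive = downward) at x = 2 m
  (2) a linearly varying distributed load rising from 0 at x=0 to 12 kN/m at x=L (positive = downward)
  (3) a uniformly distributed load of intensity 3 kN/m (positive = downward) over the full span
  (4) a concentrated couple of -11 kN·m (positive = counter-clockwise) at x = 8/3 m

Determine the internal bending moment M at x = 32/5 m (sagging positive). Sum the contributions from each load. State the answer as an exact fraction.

Load 1 — point force P=7 kN at a=2 m (b=L-a=6):
  M_1 = Pa(L-x)/L  [x>a] = 7·2·(8-(32/5))/8 = 14/5 kN·m
Load 2 — triangular load w₀=12 kN/m (0→w₀ over full span):
  M_2 = w₀Lx/6 - w₀x³/(6L) = 12·8·(32/5)/6 - 12·(32/5)³/(6·8) = 4608/125 kN·m
Load 3 — uniform load w=3 kN/m over full span:
  M_3 = wx(L-x)/2 = 3·(32/5)·(8-(32/5))/2 = 384/25 kN·m
Load 4 — applied couple M₀=-11 kN·m at a=8/3 m (b=L-a=16/3):
  M_4 = M₀x/L - M₀  [x>a] = (-11)·(32/5)/8 - (-11) = 11/5 kN·m
Superposition: M = Σ M_i = 7153/125 kN·m ≈ 57.224000 kN·m

M(32/5) = 7153/125 kN·m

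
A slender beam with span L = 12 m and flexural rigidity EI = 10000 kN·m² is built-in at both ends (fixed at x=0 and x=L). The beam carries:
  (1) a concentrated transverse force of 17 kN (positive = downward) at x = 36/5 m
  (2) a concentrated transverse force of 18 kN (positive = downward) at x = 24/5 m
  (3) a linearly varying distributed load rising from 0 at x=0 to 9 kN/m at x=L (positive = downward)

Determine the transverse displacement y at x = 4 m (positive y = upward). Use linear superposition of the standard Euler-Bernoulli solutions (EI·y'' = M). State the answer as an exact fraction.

y(4) = -9292/234375 m

Load 1 — point force P=17 kN at a=36/5 m (b=L-a=24/5):
  y_1 = -Pb²x²(3aL-(3a+b)x)/(6L³EI)  [x≤a] = -17·(24/5)²·4²·(3·(36/5)·12-(3·(36/5)+(24/5))·4)/(6·12³·10000) = -2176/234375 m
Load 2 — point force P=18 kN at a=24/5 m (b=L-a=36/5):
  y_2 = -Pb²x²(3aL-(3a+b)x)/(6L³EI)  [x≤a] = -18·(36/5)²·4²·(3·(24/5)·12-(3·(24/5)+(36/5))·4)/(6·12³·10000) = -972/78125 m
Load 3 — triangular load w₀=9 kN/m (0→w₀ over full span):
  y_3 = -w₀x²(L-x)²(x+2L)/(120LEI) = -9·4²·(12-4)²·(4+2·12)/(120·12·10000) = -56/3125 m
Superposition: y = Σ y_i = -9292/234375 m ≈ -0.039646 m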